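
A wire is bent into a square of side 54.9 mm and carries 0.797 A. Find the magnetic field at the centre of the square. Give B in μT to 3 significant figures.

Each side is a finite straight segment at perpendicular distance d = a/(2 tan(π/4)) = 0.02745 m from the centre, with end-angles ±π/4.
One side contributes B₁ = (μ₀I/4πd)·2 sin(π/4) = 4.11×10⁻⁶ T.
All 4 sides add in the same direction: B = 4 × 4.11×10⁻⁶ = 1.64×10⁻⁵ T.

B ≈ 16.4 μT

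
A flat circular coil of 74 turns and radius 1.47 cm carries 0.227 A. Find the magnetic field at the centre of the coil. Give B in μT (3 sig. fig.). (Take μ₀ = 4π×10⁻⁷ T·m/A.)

B ≈ 718 μT

For an N-turn flat coil, B = Nμ₀I/(2R) with R = 0.0147 m.
B = 74 × 9.70×10⁻⁶ T = 7.18×10⁻⁴ T.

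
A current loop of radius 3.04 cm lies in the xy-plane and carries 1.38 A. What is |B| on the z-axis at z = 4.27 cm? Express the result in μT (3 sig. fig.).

On the axis of a circular loop, B = μ₀IR² / [2(R²+z²)^(3/2)].
R² + z² = (0.0304)² + (0.0427)² = 0.002747 m², and (R²+z²)^(3/2) = 1.44×10⁻⁴ m³.
B = (4π×10⁻⁷ × 1.38 × 0.0009242) / (2 × 1.44×10⁻⁴) = 5.56×10⁻⁶ T.

B ≈ 5.56 μT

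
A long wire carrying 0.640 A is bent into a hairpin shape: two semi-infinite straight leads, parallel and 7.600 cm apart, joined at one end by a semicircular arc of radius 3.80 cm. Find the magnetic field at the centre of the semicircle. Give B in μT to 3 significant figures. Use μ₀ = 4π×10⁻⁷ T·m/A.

B ≈ 8.66 μT

The semicircular arc contributes B_arc = μ₀I·π/(4πR) = μ₀I/(4R) = 5.29×10⁻⁶ T.
Each semi-infinite lead is at perpendicular distance R = 0.038 m from the centre, with the perpendicular foot at its near end, so it contributes μ₀I/(4πR); both point the same way, together 3.37×10⁻⁶ T.
Arc and leads all point the same direction: B = 5.29×10⁻⁶ + 3.37×10⁻⁶ = 8.66×10⁻⁶ T.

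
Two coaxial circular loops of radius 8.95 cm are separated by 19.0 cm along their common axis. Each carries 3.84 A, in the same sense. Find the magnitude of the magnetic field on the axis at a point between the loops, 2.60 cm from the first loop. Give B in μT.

Each loop contributes B = μ₀IR²/[2(R²+z²)^(3/2)] on the axis, with z measured from that loop.
Loop 1 (z = 0.026 m): B₁ = 2.39×10⁻⁵ T. Loop 2 (z = 0.164 m): B₂ = 2.96×10⁻⁶ T.
The fields add: B = B₁ + B₂ = 2.68×10⁻⁵ T.

B ≈ 26.8 μT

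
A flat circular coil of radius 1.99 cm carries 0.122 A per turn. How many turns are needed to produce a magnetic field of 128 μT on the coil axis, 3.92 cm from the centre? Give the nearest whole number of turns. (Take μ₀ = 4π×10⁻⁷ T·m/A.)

For an N-turn coil, B = Nμ₀IR²/[2(R²+z²)^(3/2)]. A single turn gives B₁ = 3.57×10⁻⁷ T with R = 0.0199 m, z = 0.0392 m.
N = B/B₁ = 1.28×10⁻⁴ / 3.57×10⁻⁷ = 358.26.

N = 358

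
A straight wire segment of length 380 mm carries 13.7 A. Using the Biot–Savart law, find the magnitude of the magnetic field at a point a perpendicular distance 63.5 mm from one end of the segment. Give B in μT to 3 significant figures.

For a finite straight segment, B = (μ₀I/4πd)(sinθ₁ + sinθ₂), where θ₁, θ₂ are the angles from the perpendicular to each end.
The perpendicular foot is at one end, so the two end-offsets along the wire are 0 and L = 0.38 m.
sinθ₁ = 0/√(0²+0.0635²) = 0.0000; sinθ₂ = 0.38/√(0.38²+0.0635²) = 0.9863.
B = (4π×10⁻⁷ × 13.7) / (4π × 0.0635) × (0.0000 + 0.9863) = 2.13×10⁻⁵ T.

B ≈ 21.3 μT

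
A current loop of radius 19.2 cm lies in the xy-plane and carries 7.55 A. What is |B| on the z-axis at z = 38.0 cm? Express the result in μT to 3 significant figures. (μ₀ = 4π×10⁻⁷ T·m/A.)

On the axis of a circular loop, B = μ₀IR² / [2(R²+z²)^(3/2)].
R² + z² = (0.192)² + (0.38)² = 0.1813 m², and (R²+z²)^(3/2) = 7.72×10⁻² m³.
B = (4π×10⁻⁷ × 7.55 × 0.03686) / (2 × 7.72×10⁻²) = 2.27×10⁻⁶ T.

B ≈ 2.27 μT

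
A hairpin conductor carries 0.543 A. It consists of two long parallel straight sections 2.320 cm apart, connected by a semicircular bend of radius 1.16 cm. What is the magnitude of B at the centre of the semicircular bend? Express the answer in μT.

B ≈ 24.1 μT

The semicircular arc contributes B_arc = μ₀I·π/(4πR) = μ₀I/(4R) = 1.47×10⁻⁵ T.
Each semi-infinite lead is at perpendicular distance R = 0.0116 m from the centre, with the perpendicular foot at its near end, so it contributes μ₀I/(4πR); both point the same way, together 9.36×10⁻⁶ T.
Arc and leads all point the same direction: B = 1.47×10⁻⁵ + 9.36×10⁻⁶ = 2.41×10⁻⁵ T.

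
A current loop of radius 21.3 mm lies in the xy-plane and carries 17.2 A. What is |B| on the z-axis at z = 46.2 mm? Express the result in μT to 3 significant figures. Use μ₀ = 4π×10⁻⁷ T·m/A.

On the axis of a circular loop, B = μ₀IR² / [2(R²+z²)^(3/2)].
R² + z² = (0.0213)² + (0.0462)² = 0.002588 m², and (R²+z²)^(3/2) = 1.32×10⁻⁴ m³.
B = (4π×10⁻⁷ × 17.2 × 0.0004537) / (2 × 1.32×10⁻⁴) = 3.72×10⁻⁵ T.

B ≈ 37.2 μT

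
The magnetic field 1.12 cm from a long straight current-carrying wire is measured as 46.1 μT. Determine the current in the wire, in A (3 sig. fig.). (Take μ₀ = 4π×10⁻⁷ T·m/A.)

For a long straight wire B = μ₀I/(2πd), so I = 2πdB/μ₀.
I = 2π × 0.0112 × 4.61×10⁻⁵ / (4π×10⁻⁷) = 2.58 A.

I ≈ 2.58 A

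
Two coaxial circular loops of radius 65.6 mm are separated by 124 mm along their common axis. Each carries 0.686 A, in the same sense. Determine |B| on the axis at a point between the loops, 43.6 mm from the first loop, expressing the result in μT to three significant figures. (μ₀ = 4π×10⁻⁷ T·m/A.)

Each loop contributes B = μ₀IR²/[2(R²+z²)^(3/2)] on the axis, with z measured from that loop.
Loop 1 (z = 0.0436 m): B₁ = 3.80×10⁻⁶ T. Loop 2 (z = 0.0804 m): B₂ = 1.66×10⁻⁶ T.
The fields add: B = B₁ + B₂ = 5.46×10⁻⁶ T.

B ≈ 5.46 μT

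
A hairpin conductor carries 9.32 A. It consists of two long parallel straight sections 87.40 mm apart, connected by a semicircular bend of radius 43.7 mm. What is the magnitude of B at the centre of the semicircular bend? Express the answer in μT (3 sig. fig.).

B ≈ 110 μT

The semicircular arc contributes B_arc = μ₀I·π/(4πR) = μ₀I/(4R) = 6.70×10⁻⁵ T.
Each semi-infinite lead is at perpendicular distance R = 0.0437 m from the centre, with the perpendicular foot at its near end, so it contributes μ₀I/(4πR); both point the same way, together 4.27×10⁻⁵ T.
Arc and leads all point the same direction: B = 6.70×10⁻⁵ + 4.27×10⁻⁵ = 1.10×10⁻⁴ T.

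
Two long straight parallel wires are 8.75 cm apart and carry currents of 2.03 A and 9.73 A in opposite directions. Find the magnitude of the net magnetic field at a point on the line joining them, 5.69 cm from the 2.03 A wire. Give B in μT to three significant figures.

Each long wire gives B = μ₀I/(2πd). Distances are d₁ = 0.0569 m and d₂ = 0.0306 m.
B₁ = 7.14×10⁻⁶ T, B₂ = 6.36×10⁻⁵ T.
Between antiparallel currents both contributions point the same way, so they add. B = B₁ + B₂ = 7.14×10⁻⁶ + 6.36×10⁻⁵ = 7.07×10⁻⁵ T.

B ≈ 70.7 μT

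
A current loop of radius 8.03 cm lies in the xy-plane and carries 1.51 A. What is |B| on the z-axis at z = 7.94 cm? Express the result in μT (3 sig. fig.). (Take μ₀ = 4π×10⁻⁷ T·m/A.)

B ≈ 4.25 μT

On the axis of a circular loop, B = μ₀IR² / [2(R²+z²)^(3/2)].
R² + z² = (0.0803)² + (0.0794)² = 0.01275 m², and (R²+z²)^(3/2) = 1.44×10⁻³ m³.
B = (4π×10⁻⁷ × 1.51 × 0.006448) / (2 × 1.44×10⁻³) = 4.25×10⁻⁶ T.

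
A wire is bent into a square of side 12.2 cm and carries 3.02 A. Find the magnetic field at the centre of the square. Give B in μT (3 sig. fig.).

Each side is a finite straight segment at perpendicular distance d = a/(2 tan(π/4)) = 0.061 m from the centre, with end-angles ±π/4.
One side contributes B₁ = (μ₀I/4πd)·2 sin(π/4) = 7.00×10⁻⁶ T.
All 4 sides add in the same direction: B = 4 × 7.00×10⁻⁶ = 2.80×10⁻⁵ T.

B ≈ 28.0 μT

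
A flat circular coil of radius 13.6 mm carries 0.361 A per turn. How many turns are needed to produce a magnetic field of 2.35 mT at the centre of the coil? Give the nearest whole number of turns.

For an N-turn coil, B = Nμ₀I/(2R). A single turn gives B₁ = 1.67×10⁻⁵ T with R = 0.0136 m.
N = B/B₁ = 2.35×10⁻³ / 1.67×10⁻⁵ = 140.90.

N = 141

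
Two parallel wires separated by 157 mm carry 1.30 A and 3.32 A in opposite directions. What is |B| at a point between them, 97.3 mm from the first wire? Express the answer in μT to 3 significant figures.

B ≈ 13.8 μT

Each long wire gives B = μ₀I/(2πd). Distances are d₁ = 0.0973 m and d₂ = 0.0597 m.
B₁ = 2.67×10⁻⁶ T, B₂ = 1.11×10⁻⁵ T.
Between antiparallel currents both contributions point the same way, so they add. B = B₁ + B₂ = 2.67×10⁻⁶ + 1.11×10⁻⁵ = 1.38×10⁻⁵ T.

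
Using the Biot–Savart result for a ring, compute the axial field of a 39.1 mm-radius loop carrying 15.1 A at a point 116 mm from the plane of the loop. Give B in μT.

B ≈ 7.91 μT

On the axis of a circular loop, B = μ₀IR² / [2(R²+z²)^(3/2)].
R² + z² = (0.0391)² + (0.116)² = 0.01498 m², and (R²+z²)^(3/2) = 1.83×10⁻³ m³.
B = (4π×10⁻⁷ × 15.1 × 0.001529) / (2 × 1.83×10⁻³) = 7.91×10⁻⁶ T.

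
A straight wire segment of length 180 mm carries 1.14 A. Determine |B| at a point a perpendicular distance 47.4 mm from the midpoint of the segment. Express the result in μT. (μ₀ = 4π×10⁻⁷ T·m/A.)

For a finite straight segment, B = (μ₀I/4πd)(sinθ₁ + sinθ₂), where θ₁, θ₂ are the angles from the perpendicular to each end.
The perpendicular from the point meets the wire at its midpoint, so each end is L/2 = 0.09 m away along the wire.
sinθ₁ = 0.09/√(0.09²+0.0474²) = 0.8848; sinθ₂ = 0.09/√(0.09²+0.0474²) = 0.8848.
B = (4π×10⁻⁷ × 1.14) / (4π × 0.0474) × (0.8848 + 0.8848) = 4.26×10⁻⁶ T.

B ≈ 4.26 μT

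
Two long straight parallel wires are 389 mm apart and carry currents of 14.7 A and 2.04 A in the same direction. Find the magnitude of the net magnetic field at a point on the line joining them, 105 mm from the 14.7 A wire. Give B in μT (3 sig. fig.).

B ≈ 26.6 μT

Each long wire gives B = μ₀I/(2πd). Distances are d₁ = 0.105 m and d₂ = 0.284 m.
B₁ = 2.80×10⁻⁵ T, B₂ = 1.44×10⁻⁶ T.
Between parallel currents the two contributions point in opposite directions, so they subtract. B = |B₁ − B₂| = |2.80×10⁻⁵ − 1.44×10⁻⁶| = 2.66×10⁻⁵ T.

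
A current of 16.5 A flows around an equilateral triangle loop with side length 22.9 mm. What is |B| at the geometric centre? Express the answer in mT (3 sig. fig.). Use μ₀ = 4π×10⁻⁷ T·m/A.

B ≈ 1.30 mT

Each side is a finite straight segment at perpendicular distance d = a/(2 tan(π/3)) = 0.006611 m from the centre, with end-angles ±π/3.
One side contributes B₁ = (μ₀I/4πd)·2 sin(π/3) = 4.32×10⁻⁴ T.
All 3 sides add in the same direction: B = 3 × 4.32×10⁻⁴ = 1.30×10⁻³ T.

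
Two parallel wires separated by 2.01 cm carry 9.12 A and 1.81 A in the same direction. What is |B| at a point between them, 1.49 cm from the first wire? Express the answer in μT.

B ≈ 52.8 μT

Each long wire gives B = μ₀I/(2πd). Distances are d₁ = 0.0149 m and d₂ = 0.0052 m.
B₁ = 1.22×10⁻⁴ T, B₂ = 6.96×10⁻⁵ T.
Between parallel currents the two contributions point in opposite directions, so they subtract. B = |B₁ − B₂| = |1.22×10⁻⁴ − 6.96×10⁻⁵| = 5.28×10⁻⁵ T.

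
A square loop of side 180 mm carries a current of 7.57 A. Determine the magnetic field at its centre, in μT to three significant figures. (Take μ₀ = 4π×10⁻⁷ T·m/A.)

B ≈ 47.6 μT

Each side is a finite straight segment at perpendicular distance d = a/(2 tan(π/4)) = 0.09 m from the centre, with end-angles ±π/4.
One side contributes B₁ = (μ₀I/4πd)·2 sin(π/4) = 1.19×10⁻⁵ T.
All 4 sides add in the same direction: B = 4 × 1.19×10⁻⁵ = 4.76×10⁻⁵ T.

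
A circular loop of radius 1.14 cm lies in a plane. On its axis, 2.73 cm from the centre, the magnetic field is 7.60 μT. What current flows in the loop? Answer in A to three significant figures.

I ≈ 2.41 A

On the axis of a loop, B = μ₀IR²/[2(R²+z²)^(3/2)], so I = 2B(R²+z²)^(3/2)/(μ₀R²).
R² + z² = 0.00013 + 0.0007453 = 0.0008753 m²; raised to 3/2 gives 2.59×10⁻⁵ m³.
I = 2 × 7.60×10⁻⁶ × 2.59×10⁻⁵ / (1.26×10⁻⁶ × 0.00013) = 2.41 A.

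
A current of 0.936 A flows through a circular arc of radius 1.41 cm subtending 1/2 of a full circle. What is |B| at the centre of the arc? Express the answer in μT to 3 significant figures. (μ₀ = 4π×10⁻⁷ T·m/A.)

B ≈ 20.9 μT

The Biot–Savart field of a circular arc at its centre is B = μ₀Iφ/(4πR), with φ = 3.142 rad.
B = (4π×10⁻⁷ × 0.936 × 3.142) / (4π × 0.0141) = 2.09×10⁻⁵ T.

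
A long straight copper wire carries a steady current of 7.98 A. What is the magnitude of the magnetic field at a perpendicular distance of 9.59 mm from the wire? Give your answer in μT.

For an infinitely long straight wire, B = μ₀I/(2πd).
B = (4π×10⁻⁷ × 7.98) / (2π × 0.00959) = 1.66×10⁻⁴ T.

B ≈ 166 μT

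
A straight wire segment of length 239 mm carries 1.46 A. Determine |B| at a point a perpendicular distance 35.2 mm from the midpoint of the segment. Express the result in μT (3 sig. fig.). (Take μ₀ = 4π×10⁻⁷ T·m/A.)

For a finite straight segment, B = (μ₀I/4πd)(sinθ₁ + sinθ₂), where θ₁, θ₂ are the angles from the perpendicular to each end.
The perpendicular from the point meets the wire at its midpoint, so each end is L/2 = 0.1195 m away along the wire.
sinθ₁ = 0.1195/√(0.1195²+0.0352²) = 0.9593; sinθ₂ = 0.1195/√(0.1195²+0.0352²) = 0.9593.
B = (4π×10⁻⁷ × 1.46) / (4π × 0.0352) × (0.9593 + 0.9593) = 7.96×10⁻⁶ T.

B ≈ 7.96 μT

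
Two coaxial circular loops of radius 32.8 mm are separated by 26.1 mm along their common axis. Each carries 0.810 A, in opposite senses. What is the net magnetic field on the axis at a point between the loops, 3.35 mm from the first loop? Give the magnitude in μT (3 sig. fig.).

Each loop contributes B = μ₀IR²/[2(R²+z²)^(3/2)] on the axis, with z measured from that loop.
Loop 1 (z = 0.00335 m): B₁ = 1.53×10⁻⁵ T. Loop 2 (z = 0.02275 m): B₂ = 8.61×10⁻⁶ T.
The fields oppose: B = |B₁ − B₂| = 6.67×10⁻⁶ T.

B ≈ 6.67 μT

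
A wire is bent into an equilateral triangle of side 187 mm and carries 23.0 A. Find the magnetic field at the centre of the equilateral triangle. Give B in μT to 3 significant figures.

B ≈ 221 μT

Each side is a finite straight segment at perpendicular distance d = a/(2 tan(π/3)) = 0.05398 m from the centre, with end-angles ±π/3.
One side contributes B₁ = (μ₀I/4πd)·2 sin(π/3) = 7.38×10⁻⁵ T.
All 3 sides add in the same direction: B = 3 × 7.38×10⁻⁵ = 2.21×10⁻⁴ T.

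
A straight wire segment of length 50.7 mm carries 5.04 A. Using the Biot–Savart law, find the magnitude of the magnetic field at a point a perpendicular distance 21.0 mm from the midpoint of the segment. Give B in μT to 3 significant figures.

B ≈ 37.0 μT

For a finite straight segment, B = (μ₀I/4πd)(sinθ₁ + sinθ₂), where θ₁, θ₂ are the angles from the perpendicular to each end.
The perpendicular from the point meets the wire at its midpoint, so each end is L/2 = 0.02535 m away along the wire.
sinθ₁ = 0.02535/√(0.02535²+0.021²) = 0.7701; sinθ₂ = 0.02535/√(0.02535²+0.021²) = 0.7701.
B = (4π×10⁻⁷ × 5.04) / (4π × 0.021) × (0.7701 + 0.7701) = 3.70×10⁻⁵ T.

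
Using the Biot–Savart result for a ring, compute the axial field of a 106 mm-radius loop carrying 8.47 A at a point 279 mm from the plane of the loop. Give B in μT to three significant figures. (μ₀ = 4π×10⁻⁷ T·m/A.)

B ≈ 2.25 μT

On the axis of a circular loop, B = μ₀IR² / [2(R²+z²)^(3/2)].
R² + z² = (0.106)² + (0.279)² = 0.08908 m², and (R²+z²)^(3/2) = 2.66×10⁻² m³.
B = (4π×10⁻⁷ × 8.47 × 0.01124) / (2 × 2.66×10⁻²) = 2.25×10⁻⁶ T.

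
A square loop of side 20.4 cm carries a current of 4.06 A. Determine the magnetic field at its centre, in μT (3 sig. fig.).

Each side is a finite straight segment at perpendicular distance d = a/(2 tan(π/4)) = 0.102 m from the centre, with end-angles ±π/4.
One side contributes B₁ = (μ₀I/4πd)·2 sin(π/4) = 5.63×10⁻⁶ T.
All 4 sides add in the same direction: B = 4 × 5.63×10⁻⁶ = 2.25×10⁻⁵ T.

B ≈ 22.5 μT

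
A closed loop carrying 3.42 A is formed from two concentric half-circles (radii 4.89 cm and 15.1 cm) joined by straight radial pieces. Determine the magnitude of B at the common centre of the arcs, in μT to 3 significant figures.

The radial connectors point toward the centre, so dl × r̂ = 0 and they contribute nothing.
Each semicircle gives μ₀I/(4R): inner arc 2.20×10⁻⁵ T, outer arc 7.12×10⁻⁶ T.
The two arcs carry current in opposite angular senses, so their fields oppose: B = |2.20×10⁻⁵ − 7.12×10⁻⁶| = 1.49×10⁻⁵ T.

B ≈ 14.9 μT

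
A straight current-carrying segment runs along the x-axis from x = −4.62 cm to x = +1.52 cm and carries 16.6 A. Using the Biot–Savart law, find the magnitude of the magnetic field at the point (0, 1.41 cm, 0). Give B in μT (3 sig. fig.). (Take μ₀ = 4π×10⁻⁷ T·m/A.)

B ≈ 199 μT

For a finite straight segment, B = (μ₀I/4πd)(sinθ₁ + sinθ₂), where θ₁, θ₂ are the angles from the perpendicular to each end.
The perpendicular distance is d = 0.0141 m; the end-offsets along the wire are a = 0.0462 m and b = 0.0152 m.
sinθ₁ = 0.0462/√(0.0462²+0.0141²) = 0.9564; sinθ₂ = 0.0152/√(0.0152²+0.0141²) = 0.7331.
B = (4π×10⁻⁷ × 16.6) / (4π × 0.0141) × (0.9564 + 0.7331) = 1.99×10⁻⁴ T.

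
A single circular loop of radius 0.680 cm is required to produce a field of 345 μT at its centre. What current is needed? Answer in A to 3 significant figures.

I ≈ 3.73 A

At the centre of a circular loop B = μ₀I/(2R), so I = 2RB/μ₀.
With R = 0.0068 m, I = 2 × 0.0068 × 3.45×10⁻⁴ / (4π×10⁻⁷) = 3.73 A.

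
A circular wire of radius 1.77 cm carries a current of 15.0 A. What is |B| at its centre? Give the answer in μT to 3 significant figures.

At the centre of a circular loop the Biot–Savart law gives B = μ₀I/(2R).
B = (4π×10⁻⁷ × 15.0) / (2 × 0.0177) = 5.32×10⁻⁴ T.

B ≈ 532 μT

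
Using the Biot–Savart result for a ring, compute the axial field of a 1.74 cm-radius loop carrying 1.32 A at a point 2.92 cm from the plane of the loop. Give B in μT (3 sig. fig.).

B ≈ 6.39 μT

On the axis of a circular loop, B = μ₀IR² / [2(R²+z²)^(3/2)].
R² + z² = (0.0174)² + (0.0292)² = 0.001155 m², and (R²+z²)^(3/2) = 3.93×10⁻⁵ m³.
B = (4π×10⁻⁷ × 1.32 × 0.0003028) / (2 × 3.93×10⁻⁵) = 6.39×10⁻⁶ T.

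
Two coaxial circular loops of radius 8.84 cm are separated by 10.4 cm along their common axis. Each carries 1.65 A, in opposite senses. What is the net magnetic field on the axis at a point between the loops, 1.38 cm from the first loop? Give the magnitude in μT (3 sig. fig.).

B ≈ 7.29 μT

Each loop contributes B = μ₀IR²/[2(R²+z²)^(3/2)] on the axis, with z measured from that loop.
Loop 1 (z = 0.0138 m): B₁ = 1.13×10⁻⁵ T. Loop 2 (z = 0.0902 m): B₂ = 4.02×10⁻⁶ T.
The fields oppose: B = |B₁ − B₂| = 7.29×10⁻⁶ T.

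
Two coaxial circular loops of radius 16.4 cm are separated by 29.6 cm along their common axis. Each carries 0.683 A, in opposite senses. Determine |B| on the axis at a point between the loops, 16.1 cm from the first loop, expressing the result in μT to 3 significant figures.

B ≈ 0.253 μT

Each loop contributes B = μ₀IR²/[2(R²+z²)^(3/2)] on the axis, with z measured from that loop.
Loop 1 (z = 0.161 m): B₁ = 9.51×10⁻⁷ T. Loop 2 (z = 0.135 m): B₂ = 1.20×10⁻⁶ T.
The fields oppose: B = |B₁ − B₂| = 2.53×10⁻⁷ T.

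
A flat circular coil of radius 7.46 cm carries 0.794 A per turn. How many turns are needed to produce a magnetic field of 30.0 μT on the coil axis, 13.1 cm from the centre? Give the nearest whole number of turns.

For an N-turn coil, B = Nμ₀IR²/[2(R²+z²)^(3/2)]. A single turn gives B₁ = 8.10×10⁻⁷ T with R = 0.0746 m, z = 0.131 m.
N = B/B₁ = 3.00×10⁻⁵ / 8.10×10⁻⁷ = 37.02.

N = 37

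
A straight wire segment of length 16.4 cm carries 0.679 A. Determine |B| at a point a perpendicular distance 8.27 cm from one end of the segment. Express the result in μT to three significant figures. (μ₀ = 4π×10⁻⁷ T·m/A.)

B ≈ 0.733 μT

For a finite straight segment, B = (μ₀I/4πd)(sinθ₁ + sinθ₂), where θ₁, θ₂ are the angles from the perpendicular to each end.
The perpendicular foot is at one end, so the two end-offsets along the wire are 0 and L = 0.164 m.
sinθ₁ = 0/√(0²+0.0827²) = 0.0000; sinθ₂ = 0.164/√(0.164²+0.0827²) = 0.8929.
B = (4π×10⁻⁷ × 0.679) / (4π × 0.0827) × (0.0000 + 0.8929) = 7.33×10⁻⁷ T.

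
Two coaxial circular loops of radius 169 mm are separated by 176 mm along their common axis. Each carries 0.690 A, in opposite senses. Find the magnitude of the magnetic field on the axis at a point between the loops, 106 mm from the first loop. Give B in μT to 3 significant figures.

Each loop contributes B = μ₀IR²/[2(R²+z²)^(3/2)] on the axis, with z measured from that loop.
Loop 1 (z = 0.106 m): B₁ = 1.56×10⁻⁶ T. Loop 2 (z = 0.07 m): B₂ = 2.02×10⁻⁶ T.
The fields oppose: B = |B₁ − B₂| = 4.63×10⁻⁷ T.

B ≈ 0.463 μT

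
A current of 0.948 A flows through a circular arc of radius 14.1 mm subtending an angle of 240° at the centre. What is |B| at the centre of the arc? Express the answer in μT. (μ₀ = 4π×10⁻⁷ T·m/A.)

B ≈ 28.2 μT

The Biot–Savart field of a circular arc at its centre is B = μ₀Iφ/(4πR), with φ = 4.189 rad.
B = (4π×10⁻⁷ × 0.948 × 4.189) / (4π × 0.0141) = 2.82×10⁻⁵ T.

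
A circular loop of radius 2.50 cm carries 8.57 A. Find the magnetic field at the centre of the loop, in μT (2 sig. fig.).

B ≈ 220 μT

At the centre of a circular loop the Biot–Savart law gives B = μ₀I/(2R).
B = (4π×10⁻⁷ × 8.57) / (2 × 0.025) = 2.15×10⁻⁴ T.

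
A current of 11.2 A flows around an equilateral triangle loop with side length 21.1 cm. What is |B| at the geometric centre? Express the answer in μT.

Each side is a finite straight segment at perpendicular distance d = a/(2 tan(π/3)) = 0.06091 m from the centre, with end-angles ±π/3.
One side contributes B₁ = (μ₀I/4πd)·2 sin(π/3) = 3.18×10⁻⁵ T.
All 3 sides add in the same direction: B = 3 × 3.18×10⁻⁵ = 9.55×10⁻⁵ T.

B ≈ 95.5 μT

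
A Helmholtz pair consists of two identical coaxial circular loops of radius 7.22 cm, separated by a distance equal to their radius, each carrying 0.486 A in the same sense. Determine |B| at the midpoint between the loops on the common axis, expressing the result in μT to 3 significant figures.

B ≈ 6.05 μT

Each loop contributes B = μ₀IR²/[2(R²+z²)^(3/2)] on the axis, with z measured from that loop.
Loop 1 (z = 0.0361 m): B₁ = 3.03×10⁻⁶ T. Loop 2 (z = 0.0361 m): B₂ = 3.03×10⁻⁶ T.
The fields add: B = B₁ + B₂ = 6.05×10⁻⁶ T.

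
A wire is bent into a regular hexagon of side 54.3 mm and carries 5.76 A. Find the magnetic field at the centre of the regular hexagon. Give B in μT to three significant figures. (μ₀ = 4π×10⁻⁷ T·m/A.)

Each side is a finite straight segment at perpendicular distance d = a/(2 tan(π/6)) = 0.04703 m from the centre, with end-angles ±π/6.
One side contributes B₁ = (μ₀I/4πd)·2 sin(π/6) = 1.22×10⁻⁵ T.
All 6 sides add in the same direction: B = 6 × 1.22×10⁻⁵ = 7.35×10⁻⁵ T.

B ≈ 73.5 μT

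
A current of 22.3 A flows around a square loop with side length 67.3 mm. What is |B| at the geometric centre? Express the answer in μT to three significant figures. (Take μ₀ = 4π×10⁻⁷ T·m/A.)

B ≈ 375 μT

Each side is a finite straight segment at perpendicular distance d = a/(2 tan(π/4)) = 0.03365 m from the centre, with end-angles ±π/4.
One side contributes B₁ = (μ₀I/4πd)·2 sin(π/4) = 9.37×10⁻⁵ T.
All 4 sides add in the same direction: B = 4 × 9.37×10⁻⁵ = 3.75×10⁻⁴ T.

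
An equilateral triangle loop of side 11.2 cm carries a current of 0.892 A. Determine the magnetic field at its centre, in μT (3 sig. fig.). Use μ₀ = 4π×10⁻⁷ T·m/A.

B ≈ 14.3 μT

Each side is a finite straight segment at perpendicular distance d = a/(2 tan(π/3)) = 0.03233 m from the centre, with end-angles ±π/3.
One side contributes B₁ = (μ₀I/4πd)·2 sin(π/3) = 4.78×10⁻⁶ T.
All 3 sides add in the same direction: B = 3 × 4.78×10⁻⁶ = 1.43×10⁻⁵ T.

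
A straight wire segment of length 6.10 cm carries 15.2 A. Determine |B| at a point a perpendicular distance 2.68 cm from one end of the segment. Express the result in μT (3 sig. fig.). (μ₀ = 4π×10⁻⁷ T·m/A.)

For a finite straight segment, B = (μ₀I/4πd)(sinθ₁ + sinθ₂), where θ₁, θ₂ are the angles from the perpendicular to each end.
The perpendicular foot is at one end, so the two end-offsets along the wire are 0 and L = 0.061 m.
sinθ₁ = 0/√(0²+0.0268²) = 0.0000; sinθ₂ = 0.061/√(0.061²+0.0268²) = 0.9155.
B = (4π×10⁻⁷ × 15.2) / (4π × 0.0268) × (0.0000 + 0.9155) = 5.19×10⁻⁵ T.

B ≈ 51.9 μT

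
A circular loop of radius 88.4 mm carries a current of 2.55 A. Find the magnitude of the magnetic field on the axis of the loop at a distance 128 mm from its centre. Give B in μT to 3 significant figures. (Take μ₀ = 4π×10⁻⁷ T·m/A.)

On the axis of a circular loop, B = μ₀IR² / [2(R²+z²)^(3/2)].
R² + z² = (0.0884)² + (0.128)² = 0.0242 m², and (R²+z²)^(3/2) = 3.76×10⁻³ m³.
B = (4π×10⁻⁷ × 2.55 × 0.007815) / (2 × 3.76×10⁻³) = 3.33×10⁻⁶ T.

B ≈ 3.33 μT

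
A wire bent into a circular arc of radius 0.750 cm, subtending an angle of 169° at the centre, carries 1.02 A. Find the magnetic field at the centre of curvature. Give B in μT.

B ≈ 40.1 μT

The Biot–Savart field of a circular arc at its centre is B = μ₀Iφ/(4πR), with φ = 2.95 rad.
B = (4π×10⁻⁷ × 1.02 × 2.95) / (4π × 0.0075) = 4.01×10⁻⁵ T.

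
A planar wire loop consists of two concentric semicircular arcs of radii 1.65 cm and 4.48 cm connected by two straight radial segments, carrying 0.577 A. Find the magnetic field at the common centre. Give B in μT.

The radial connectors point toward the centre, so dl × r̂ = 0 and they contribute nothing.
Each semicircle gives μ₀I/(4R): inner arc 1.10×10⁻⁵ T, outer arc 4.05×10⁻⁶ T.
The two arcs carry current in opposite angular senses, so their fields oppose: B = |1.10×10⁻⁵ − 4.05×10⁻⁶| = 6.94×10⁻⁶ T.

B ≈ 6.94 μT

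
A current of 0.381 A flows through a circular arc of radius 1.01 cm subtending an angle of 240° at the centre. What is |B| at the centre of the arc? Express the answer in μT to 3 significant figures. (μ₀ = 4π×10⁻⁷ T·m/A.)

B ≈ 15.8 μT

The Biot–Savart field of a circular arc at its centre is B = μ₀Iφ/(4πR), with φ = 4.189 rad.
B = (4π×10⁻⁷ × 0.381 × 4.189) / (4π × 0.0101) = 1.58×10⁻⁵ T.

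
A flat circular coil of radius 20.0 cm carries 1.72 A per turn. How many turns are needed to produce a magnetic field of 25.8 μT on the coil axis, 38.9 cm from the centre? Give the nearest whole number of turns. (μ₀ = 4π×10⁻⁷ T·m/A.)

For an N-turn coil, B = Nμ₀IR²/[2(R²+z²)^(3/2)]. A single turn gives B₁ = 5.17×10⁻⁷ T with R = 0.2 m, z = 0.389 m.
N = B/B₁ = 2.58×10⁻⁵ / 5.17×10⁻⁷ = 49.95.

N = 50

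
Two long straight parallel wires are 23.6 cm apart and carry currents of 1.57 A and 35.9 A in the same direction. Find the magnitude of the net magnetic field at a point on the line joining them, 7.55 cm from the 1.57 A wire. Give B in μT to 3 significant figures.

B ≈ 40.6 μT

Each long wire gives B = μ₀I/(2πd). Distances are d₁ = 0.0755 m and d₂ = 0.1605 m.
B₁ = 4.16×10⁻⁶ T, B₂ = 4.47×10⁻⁵ T.
Between parallel currents the two contributions point in opposite directions, so they subtract. B = |B₁ − B₂| = |4.16×10⁻⁶ − 4.47×10⁻⁵| = 4.06×10⁻⁵ T.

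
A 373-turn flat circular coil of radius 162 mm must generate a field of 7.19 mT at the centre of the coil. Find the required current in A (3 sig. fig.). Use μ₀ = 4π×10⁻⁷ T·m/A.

I ≈ 4.97 A

For an N-turn coil, B = Nμ₀I/(2R) with R = 0.162 m, so I = 2RB/(Nμ₀) = 2 × 0.162 × 7.19×10⁻³ / (373 × 4π×10⁻⁷) = 4.97 A.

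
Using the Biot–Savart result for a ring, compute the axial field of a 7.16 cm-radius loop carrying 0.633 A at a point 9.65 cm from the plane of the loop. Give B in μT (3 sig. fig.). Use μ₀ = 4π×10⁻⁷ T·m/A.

On the axis of a circular loop, B = μ₀IR² / [2(R²+z²)^(3/2)].
R² + z² = (0.0716)² + (0.0965)² = 0.01444 m², and (R²+z²)^(3/2) = 1.73×10⁻³ m³.
B = (4π×10⁻⁷ × 0.633 × 0.005127) / (2 × 1.73×10⁻³) = 1.18×10⁻⁶ T.

B ≈ 1.18 μT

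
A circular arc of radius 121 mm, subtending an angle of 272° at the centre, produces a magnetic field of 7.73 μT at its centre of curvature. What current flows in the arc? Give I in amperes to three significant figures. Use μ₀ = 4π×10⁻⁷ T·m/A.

I ≈ 1.97 A

For a circular arc, B = μ₀Iφ/(4πR) with φ in radians; here φ = 4.747 rad.
So I = 4πRB/(μ₀φ) = 4π × 0.121 × 7.73×10⁻⁶ / (4π×10⁻⁷ × 4.747) = 1.97 A.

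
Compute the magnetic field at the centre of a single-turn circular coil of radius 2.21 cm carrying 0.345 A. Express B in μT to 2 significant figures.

B ≈ 9.8 μT

At the centre of a circular loop the Biot–Savart law gives B = μ₀I/(2R).
B = (4π×10⁻⁷ × 0.345) / (2 × 0.0221) = 9.81×10⁻⁶ T.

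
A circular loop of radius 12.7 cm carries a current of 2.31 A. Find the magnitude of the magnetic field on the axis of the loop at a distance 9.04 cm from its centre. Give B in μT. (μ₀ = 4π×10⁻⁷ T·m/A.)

B ≈ 6.18 μT

On the axis of a circular loop, B = μ₀IR² / [2(R²+z²)^(3/2)].
R² + z² = (0.127)² + (0.0904)² = 0.0243 m², and (R²+z²)^(3/2) = 3.79×10⁻³ m³.
B = (4π×10⁻⁷ × 2.31 × 0.01613) / (2 × 3.79×10⁻³) = 6.18×10⁻⁶ T.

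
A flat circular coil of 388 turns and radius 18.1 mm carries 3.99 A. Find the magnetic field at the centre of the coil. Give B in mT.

For an N-turn flat coil, B = Nμ₀I/(2R) with R = 0.0181 m.
B = 388 × 1.39×10⁻⁴ T = 5.37×10⁻² T.

B ≈ 53.7 mT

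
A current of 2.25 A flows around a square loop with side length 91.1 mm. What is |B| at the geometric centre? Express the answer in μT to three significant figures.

B ≈ 27.9 μT

Each side is a finite straight segment at perpendicular distance d = a/(2 tan(π/4)) = 0.04555 m from the centre, with end-angles ±π/4.
One side contributes B₁ = (μ₀I/4πd)·2 sin(π/4) = 6.99×10⁻⁶ T.
All 4 sides add in the same direction: B = 4 × 6.99×10⁻⁶ = 2.79×10⁻⁵ T.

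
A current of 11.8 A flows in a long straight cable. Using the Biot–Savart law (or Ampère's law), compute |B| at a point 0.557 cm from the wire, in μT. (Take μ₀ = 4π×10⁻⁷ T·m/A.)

B ≈ 424 μT

For an infinitely long straight wire, B = μ₀I/(2πd).
B = (4π×10⁻⁷ × 11.8) / (2π × 0.00557) = 4.24×10⁻⁴ T.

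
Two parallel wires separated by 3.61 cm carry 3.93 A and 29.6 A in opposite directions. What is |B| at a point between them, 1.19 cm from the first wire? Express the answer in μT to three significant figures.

B ≈ 311 μT

Each long wire gives B = μ₀I/(2πd). Distances are d₁ = 0.0119 m and d₂ = 0.0242 m.
B₁ = 6.61×10⁻⁵ T, B₂ = 2.45×10⁻⁴ T.
Between antiparallel currents both contributions point the same way, so they add. B = B₁ + B₂ = 6.61×10⁻⁵ + 2.45×10⁻⁴ = 3.11×10⁻⁴ T.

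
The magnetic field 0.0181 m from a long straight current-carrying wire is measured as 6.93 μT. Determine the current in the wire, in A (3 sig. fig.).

I ≈ 0.627 A

For a long straight wire B = μ₀I/(2πd), so I = 2πdB/μ₀.
I = 2π × 0.0181 × 6.93×10⁻⁶ / (4π×10⁻⁷) = 0.627 A.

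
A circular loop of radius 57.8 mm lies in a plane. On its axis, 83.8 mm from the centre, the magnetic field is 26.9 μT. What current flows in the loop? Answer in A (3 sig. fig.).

I ≈ 13.5 A

On the axis of a loop, B = μ₀IR²/[2(R²+z²)^(3/2)], so I = 2B(R²+z²)^(3/2)/(μ₀R²).
R² + z² = 0.003341 + 0.007022 = 0.01036 m²; raised to 3/2 gives 1.05×10⁻³ m³.
I = 2 × 2.69×10⁻⁵ × 1.05×10⁻³ / (1.26×10⁻⁶ × 0.003341) = 13.5 A.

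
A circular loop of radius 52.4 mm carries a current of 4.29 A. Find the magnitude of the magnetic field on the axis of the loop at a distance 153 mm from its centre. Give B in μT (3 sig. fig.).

B ≈ 1.75 μT

On the axis of a circular loop, B = μ₀IR² / [2(R²+z²)^(3/2)].
R² + z² = (0.0524)² + (0.153)² = 0.02615 m², and (R²+z²)^(3/2) = 4.23×10⁻³ m³.
B = (4π×10⁻⁷ × 4.29 × 0.002746) / (2 × 4.23×10⁻³) = 1.75×10⁻⁶ T.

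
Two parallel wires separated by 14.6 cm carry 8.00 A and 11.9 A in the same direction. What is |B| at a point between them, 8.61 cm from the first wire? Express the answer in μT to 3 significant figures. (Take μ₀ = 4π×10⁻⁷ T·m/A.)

B ≈ 21.1 μT

Each long wire gives B = μ₀I/(2πd). Distances are d₁ = 0.0861 m and d₂ = 0.0599 m.
B₁ = 1.86×10⁻⁵ T, B₂ = 3.97×10⁻⁵ T.
Between parallel currents the two contributions point in opposite directions, so they subtract. B = |B₁ − B₂| = |1.86×10⁻⁵ − 3.97×10⁻⁵| = 2.11×10⁻⁵ T.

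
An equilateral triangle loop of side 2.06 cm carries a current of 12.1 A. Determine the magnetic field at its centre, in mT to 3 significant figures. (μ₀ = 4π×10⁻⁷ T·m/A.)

Each side is a finite straight segment at perpendicular distance d = a/(2 tan(π/3)) = 0.005947 m from the centre, with end-angles ±π/3.
One side contributes B₁ = (μ₀I/4πd)·2 sin(π/3) = 3.52×10⁻⁴ T.
All 3 sides add in the same direction: B = 3 × 3.52×10⁻⁴ = 1.06×10⁻³ T.

B ≈ 1.06 mT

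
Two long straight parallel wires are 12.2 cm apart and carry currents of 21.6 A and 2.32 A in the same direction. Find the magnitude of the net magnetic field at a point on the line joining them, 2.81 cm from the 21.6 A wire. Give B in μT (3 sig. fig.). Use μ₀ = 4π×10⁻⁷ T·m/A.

B ≈ 149 μT

Each long wire gives B = μ₀I/(2πd). Distances are d₁ = 0.0281 m and d₂ = 0.0939 m.
B₁ = 1.54×10⁻⁴ T, B₂ = 4.94×10⁻⁶ T.
Between parallel currents the two contributions point in opposite directions, so they subtract. B = |B₁ − B₂| = |1.54×10⁻⁴ − 4.94×10⁻⁶| = 1.49×10⁻⁴ T.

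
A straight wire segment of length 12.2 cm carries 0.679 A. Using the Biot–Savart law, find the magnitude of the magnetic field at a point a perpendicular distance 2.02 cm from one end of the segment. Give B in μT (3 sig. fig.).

For a finite straight segment, B = (μ₀I/4πd)(sinθ₁ + sinθ₂), where θ₁, θ₂ are the angles from the perpendicular to each end.
The perpendicular foot is at one end, so the two end-offsets along the wire are 0 and L = 0.122 m.
sinθ₁ = 0/√(0²+0.0202²) = 0.0000; sinθ₂ = 0.122/√(0.122²+0.0202²) = 0.9866.
B = (4π×10⁻⁷ × 0.679) / (4π × 0.0202) × (0.0000 + 0.9866) = 3.32×10⁻⁶ T.

B ≈ 3.32 μT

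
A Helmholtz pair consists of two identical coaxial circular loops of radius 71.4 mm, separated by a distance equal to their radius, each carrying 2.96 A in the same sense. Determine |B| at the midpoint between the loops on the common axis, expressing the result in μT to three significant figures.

B ≈ 37.3 μT

Each loop contributes B = μ₀IR²/[2(R²+z²)^(3/2)] on the axis, with z measured from that loop.
Loop 1 (z = 0.0357 m): B₁ = 1.86×10⁻⁵ T. Loop 2 (z = 0.0357 m): B₂ = 1.86×10⁻⁵ T.
The fields add: B = B₁ + B₂ = 3.73×10⁻⁵ T.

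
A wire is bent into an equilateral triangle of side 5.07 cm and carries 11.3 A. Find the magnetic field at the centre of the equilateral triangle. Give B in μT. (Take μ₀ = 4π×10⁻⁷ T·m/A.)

B ≈ 401 μT

Each side is a finite straight segment at perpendicular distance d = a/(2 tan(π/3)) = 0.01464 m from the centre, with end-angles ±π/3.
One side contributes B₁ = (μ₀I/4πd)·2 sin(π/3) = 1.34×10⁻⁴ T.
All 3 sides add in the same direction: B = 3 × 1.34×10⁻⁴ = 4.01×10⁻⁴ T.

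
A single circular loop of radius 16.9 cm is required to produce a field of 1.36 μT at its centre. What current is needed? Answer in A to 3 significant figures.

I ≈ 0.366 A

At the centre of a circular loop B = μ₀I/(2R), so I = 2RB/μ₀.
With R = 0.169 m, I = 2 × 0.169 × 1.36×10⁻⁶ / (4π×10⁻⁷) = 0.366 A.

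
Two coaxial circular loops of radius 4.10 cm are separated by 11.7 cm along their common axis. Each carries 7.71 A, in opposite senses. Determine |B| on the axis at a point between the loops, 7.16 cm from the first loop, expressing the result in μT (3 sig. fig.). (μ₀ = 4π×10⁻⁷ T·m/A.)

B ≈ 21.1 μT

Each loop contributes B = μ₀IR²/[2(R²+z²)^(3/2)] on the axis, with z measured from that loop.
Loop 1 (z = 0.0716 m): B₁ = 1.45×10⁻⁵ T. Loop 2 (z = 0.0454 m): B₂ = 3.56×10⁻⁵ T.
The fields oppose: B = |B₁ − B₂| = 2.11×10⁻⁵ T.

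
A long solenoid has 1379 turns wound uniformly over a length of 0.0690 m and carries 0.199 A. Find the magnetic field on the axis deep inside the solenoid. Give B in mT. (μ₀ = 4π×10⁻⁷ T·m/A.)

Inside a long solenoid, B = μ₀nI with n = 1.999×10⁴ turns/m.
B = 4π×10⁻⁷ × 1.999×10⁴ × 0.199 = 5.00×10⁻³ T.

B ≈ 5.00 mT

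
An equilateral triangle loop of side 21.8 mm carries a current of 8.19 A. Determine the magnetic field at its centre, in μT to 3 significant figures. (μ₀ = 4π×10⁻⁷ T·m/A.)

B ≈ 676 μT

Each side is a finite straight segment at perpendicular distance d = a/(2 tan(π/3)) = 0.006293 m from the centre, with end-angles ±π/3.
One side contributes B₁ = (μ₀I/4πd)·2 sin(π/3) = 2.25×10⁻⁴ T.
All 3 sides add in the same direction: B = 3 × 2.25×10⁻⁴ = 6.76×10⁻⁴ T.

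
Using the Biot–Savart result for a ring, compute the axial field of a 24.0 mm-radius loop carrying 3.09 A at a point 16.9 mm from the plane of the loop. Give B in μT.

B ≈ 44.2 μT

On the axis of a circular loop, B = μ₀IR² / [2(R²+z²)^(3/2)].
R² + z² = (0.024)² + (0.0169)² = 0.0008616 m², and (R²+z²)^(3/2) = 2.53×10⁻⁵ m³.
B = (4π×10⁻⁷ × 3.09 × 0.000576) / (2 × 2.53×10⁻⁵) = 4.42×10⁻⁵ T.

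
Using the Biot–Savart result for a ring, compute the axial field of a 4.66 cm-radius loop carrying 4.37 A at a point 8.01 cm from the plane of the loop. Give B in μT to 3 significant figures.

On the axis of a circular loop, B = μ₀IR² / [2(R²+z²)^(3/2)].
R² + z² = (0.0466)² + (0.0801)² = 0.008588 m², and (R²+z²)^(3/2) = 7.96×10⁻⁴ m³.
B = (4π×10⁻⁷ × 4.37 × 0.002172) / (2 × 7.96×10⁻⁴) = 7.49×10⁻⁶ T.

B ≈ 7.49 μT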